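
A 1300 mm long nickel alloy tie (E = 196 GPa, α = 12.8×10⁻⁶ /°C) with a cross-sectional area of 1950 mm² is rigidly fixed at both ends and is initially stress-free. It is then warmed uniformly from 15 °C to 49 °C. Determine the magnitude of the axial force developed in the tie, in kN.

Full restraint means ε = 0, so the stress is σ = EαΔT = 196×10³ × 12.8×10⁻⁶ × 34 = 85.3 MPa.
Axial force P = σA = 85.3 × 1950 = 166300 N = 166.3 kN, compressive.

P ≈ 166 kN (compressive)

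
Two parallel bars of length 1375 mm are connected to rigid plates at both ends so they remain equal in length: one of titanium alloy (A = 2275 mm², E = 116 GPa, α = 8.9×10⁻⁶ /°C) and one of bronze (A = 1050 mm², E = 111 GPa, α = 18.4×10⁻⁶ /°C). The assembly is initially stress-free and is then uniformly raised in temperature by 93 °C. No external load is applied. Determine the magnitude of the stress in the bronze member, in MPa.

Equilibrium of a rigid end plate with no external load gives equal and opposite internal forces ±P in the two members. Since α_{bronze} > α_{titanium alloy}, heating drives the bronze into compression and the titanium alloy into tension.
Compatibility of the two members (thermal + elastic change equal): (α₁ − α₂)ΔT = P·[1/(A₁E₁) + 1/(A₂E₂)].
|α₁ − α₂|·ΔT = 9.5×10⁻⁶ × 93 = 0.0008835.
1/(A₁E₁) + 1/(A₂E₂) = 1/(2275×116×10³) + 1/(1050×111×10³) = 1.237×10⁻⁸ N⁻¹.
So P = 0.0008835 / 1.237×10⁻⁸ = 71.43 kN.
σ_{bronze} = P/A₂ = 71430/1050 = 68.03 MPa, compressive.

σ ≈ 68 MPa (compressive)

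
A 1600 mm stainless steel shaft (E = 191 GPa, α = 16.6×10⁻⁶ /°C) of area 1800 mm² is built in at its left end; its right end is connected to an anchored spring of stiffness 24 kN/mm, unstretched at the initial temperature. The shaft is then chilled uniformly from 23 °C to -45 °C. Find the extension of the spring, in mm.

The unrestrained thermal change is αΔT L = 16.6×10⁻⁶ × 68 × 1600 = 1.806 mm.
With a force P in the spring, the elastic change of the shaft is PL/(AE) and that of the spring is P/k; compatibility requires their sum to equal δ_free.
P [ L/(AE) + 1/k ] = δ_free → P [ 1600/(1800×191×10³) + 1/(24×10³) ] = 1.806.
P = 1.806 / 4.632×10⁻⁵ = 38990 N.
Spring extension = P/k = 38990/(24×10³) = 1.625 mm.

δ ≈ 1.62 mm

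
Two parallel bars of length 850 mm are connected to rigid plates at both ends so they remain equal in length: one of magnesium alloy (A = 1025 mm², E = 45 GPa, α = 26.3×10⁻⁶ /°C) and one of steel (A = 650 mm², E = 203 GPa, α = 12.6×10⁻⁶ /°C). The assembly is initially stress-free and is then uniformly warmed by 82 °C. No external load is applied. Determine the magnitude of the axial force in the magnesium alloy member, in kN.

Equilibrium of a rigid end plate with no external load gives equal and opposite internal forces ±P in the two members. Since α_{magnesium alloy} > α_{steel}, heating drives the magnesium alloy into compression and the steel into tension.
Compatibility of the two members (thermal + elastic change equal): (α₁ − α₂)ΔT = P·[1/(A₁E₁) + 1/(A₂E₂)].
|α₁ − α₂|·ΔT = 13.7×10⁻⁶ × 82 = 0.001123.
1/(A₁E₁) + 1/(A₂E₂) = 1/(1025×45×10³) + 1/(650×203×10³) = 2.926×10⁻⁸ N⁻¹.
So P = 0.001123 / 2.926×10⁻⁸ = 38.4 kN.

P ≈ 38.4 kN (compressive in the magnesium alloy)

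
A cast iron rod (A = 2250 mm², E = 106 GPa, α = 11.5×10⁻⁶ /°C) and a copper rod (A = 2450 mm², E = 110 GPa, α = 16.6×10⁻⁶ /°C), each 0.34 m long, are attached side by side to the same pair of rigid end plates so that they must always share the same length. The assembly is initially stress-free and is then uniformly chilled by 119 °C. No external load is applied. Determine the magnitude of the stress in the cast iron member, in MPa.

σ ≈ 34.1 MPa (compressive)

Both members must finish at the same length. With the larger α, the copper tends to over-contract; the plates restrain it, putting the copper in tension and the cast iron in compression. With no external load the two internal forces are equal and opposite, magnitude P.
Compatibility of the two members (thermal + elastic change equal): (α₁ − α₂)ΔT = P·[1/(A₁E₁) + 1/(A₂E₂)].
|α₁ − α₂|·ΔT = 5.1×10⁻⁶ × 119 = 0.0006069.
1/(A₁E₁) + 1/(A₂E₂) = 1/(2250×106×10³) + 1/(2450×110×10³) = 7.903×10⁻⁹ N⁻¹.
P = 0.0006069 / 7.903×10⁻⁹ = 76790 N = 76.79 kN.
σ_{cast iron} = P/A₁ = 76790/2250 = 34.13 MPa, compressive.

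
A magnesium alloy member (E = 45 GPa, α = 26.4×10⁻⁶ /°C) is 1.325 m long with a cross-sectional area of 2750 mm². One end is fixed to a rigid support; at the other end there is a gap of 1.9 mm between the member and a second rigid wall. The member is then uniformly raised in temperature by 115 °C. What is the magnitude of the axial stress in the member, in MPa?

σ ≈ 72.1 MPa (compressive)

Unrestrained expansion: δ_free = αΔT L = 26.4×10⁻⁶ × 115 × 1325 = 4.023 mm.
This exceeds the 1.9 mm gap, so the wall pushes back. The portion of expansion that must be recovered elastically is δ_free − gap = 4.023 − 1.9 = 2.123 mm.
That suppressed elongation corresponds to σ = E·Δ/L = 45×10³ × 2.123/1325 = 72.09 MPa.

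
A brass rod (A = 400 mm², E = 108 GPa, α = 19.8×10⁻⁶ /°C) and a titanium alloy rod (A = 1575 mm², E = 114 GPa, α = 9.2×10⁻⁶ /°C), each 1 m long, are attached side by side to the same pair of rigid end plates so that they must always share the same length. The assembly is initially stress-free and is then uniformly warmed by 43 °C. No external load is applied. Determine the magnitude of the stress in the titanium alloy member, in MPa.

The brass has the larger α, so on heating it would change length more than the titanium alloy if both were free. The rigid plates force a common final length, so the brass is put into compression and the titanium alloy into tension, with equal and opposite forces P (no external load).
Setting the final lengths equal and cancelling L: (α₁ − α₂)ΔT = P/(A₁E₁) + P/(A₂E₂).
|α₁ − α₂|·ΔT = 10.6×10⁻⁶ × 43 = 0.0004558.
1/(A₁E₁) + 1/(A₂E₂) = 1/(400×108×10³) + 1/(1575×114×10³) = 2.872×10⁻⁸ N⁻¹.
P = 0.0004558 / 2.872×10⁻⁸ = 15870 N = 15.87 kN.
σ_{titanium alloy} = P/A₂ = 15870/1575 = 10.08 MPa, tensile.

σ ≈ 10.1 MPa (tensile)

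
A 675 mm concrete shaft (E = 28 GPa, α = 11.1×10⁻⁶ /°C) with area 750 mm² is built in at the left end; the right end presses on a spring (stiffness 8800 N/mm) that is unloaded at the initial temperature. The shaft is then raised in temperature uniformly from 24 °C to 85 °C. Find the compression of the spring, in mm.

δ ≈ 0.356 mm

If the spring were absent the shaft would lengthen by αΔT L = 11.1×10⁻⁶ × 61 × 675 = 0.457 mm.
With a force P in the spring, the elastic change of the shaft is PL/(AE) and that of the spring is P/k; compatibility requires their sum to equal δ_free.
So P = δ_free / [L/(AE) + 1/k] = 0.457 / [ 675/(750×28×10³) + 1/(8800) ].
P = 0.457 / 0.0001458 = 3135 N.
Spring compression = P/k = 3135/(8800) = 0.3563 mm.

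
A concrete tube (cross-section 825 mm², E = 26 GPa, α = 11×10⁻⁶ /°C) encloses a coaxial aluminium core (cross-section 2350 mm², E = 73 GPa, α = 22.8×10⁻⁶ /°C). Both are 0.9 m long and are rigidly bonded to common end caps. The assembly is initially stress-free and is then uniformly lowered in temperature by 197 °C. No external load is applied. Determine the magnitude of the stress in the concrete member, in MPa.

σ ≈ 53.7 MPa (compressive)

The aluminium has the larger α, so on cooling it would change length more than the concrete if both were free. The rigid plates force a common final length, so the aluminium is put into tension and the concrete into compression, with equal and opposite forces P (no external load).
Compatibility of the two members (thermal + elastic change equal): (α₁ − α₂)ΔT = P·[1/(A₁E₁) + 1/(A₂E₂)].
|α₁ − α₂|·ΔT = 11.8×10⁻⁶ × 197 = 0.002325.
1/(A₁E₁) + 1/(A₂E₂) = 1/(825×26×10³) + 1/(2350×73×10³) = 5.245×10⁻⁸ N⁻¹.
So P = 0.002325 / 5.245×10⁻⁸ = 44.32 kN.
σ_{concrete} = P/A₁ = 44320/825 = 53.72 MPa, compressive.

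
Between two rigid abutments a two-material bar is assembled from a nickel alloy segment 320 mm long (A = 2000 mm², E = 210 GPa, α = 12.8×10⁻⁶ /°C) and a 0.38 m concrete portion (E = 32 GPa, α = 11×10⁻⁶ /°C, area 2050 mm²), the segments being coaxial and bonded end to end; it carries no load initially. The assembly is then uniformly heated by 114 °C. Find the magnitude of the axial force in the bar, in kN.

If the supports were absent, the total length change would be Σ αᵢΔT Lᵢ = 12.8×10⁻⁶×114×320 + 11×10⁻⁶×114×380 = 0.9435 mm.
Since the ends are fixed, an axial force P builds up, equal in every segment, with P · Σ Lᵢ/(AᵢEᵢ) = δ_free.
The series flexibility is Σ Lᵢ/(AᵢEᵢ) = 320/(2000×210×10³) + 380/(2050×32×10³) = 6.555×10⁻⁶ mm/N.
So P = 0.9435 / 6.555×10⁻⁶ = 143.9 kN, compressive.

P ≈ 144 kN (compressive)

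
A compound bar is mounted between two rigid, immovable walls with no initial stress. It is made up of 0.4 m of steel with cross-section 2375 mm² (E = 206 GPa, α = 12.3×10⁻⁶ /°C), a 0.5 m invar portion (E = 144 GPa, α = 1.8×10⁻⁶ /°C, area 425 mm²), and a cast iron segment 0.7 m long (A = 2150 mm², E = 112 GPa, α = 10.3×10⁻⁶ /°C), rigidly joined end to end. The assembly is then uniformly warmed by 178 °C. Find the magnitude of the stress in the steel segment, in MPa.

With the walls removed the bar would change length by δ_free = Σ αᵢΔT Lᵢ = 12.3×10⁻⁶×178×400 + 1.8×10⁻⁶×178×500 + 10.3×10⁻⁶×178×700 = 2.319 mm.
The walls prevent any net length change, so an axial force P (same in every segment) develops. Compatibility: P · Σ Lᵢ/(AᵢEᵢ) = δ_free.
The series flexibility is Σ Lᵢ/(AᵢEᵢ) = 400/(2375×206×10³) + 500/(425×144×10³) + 700/(2150×112×10³) = 1.189×10⁻⁵ mm/N.
P = 2.319 / 1.189×10⁻⁵ = 195000 N = 195 kN, compressive.
σ_{steel} = P / A = 195000 / 2375 = 82.1 MPa.

σ ≈ 82.1 MPa (compressive)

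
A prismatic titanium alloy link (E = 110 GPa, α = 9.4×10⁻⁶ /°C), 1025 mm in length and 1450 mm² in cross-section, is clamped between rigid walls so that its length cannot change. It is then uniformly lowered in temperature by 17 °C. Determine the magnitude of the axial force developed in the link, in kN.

Full restraint means ε = 0, so the stress is σ = EαΔT = 110×10³ × 9.4×10⁻⁶ × 17 = 17.58 MPa.
Axial force P = σA = 17.58 × 1450 = 25490 N = 25.49 kN, tensile.

P ≈ 25.5 kN (tensile)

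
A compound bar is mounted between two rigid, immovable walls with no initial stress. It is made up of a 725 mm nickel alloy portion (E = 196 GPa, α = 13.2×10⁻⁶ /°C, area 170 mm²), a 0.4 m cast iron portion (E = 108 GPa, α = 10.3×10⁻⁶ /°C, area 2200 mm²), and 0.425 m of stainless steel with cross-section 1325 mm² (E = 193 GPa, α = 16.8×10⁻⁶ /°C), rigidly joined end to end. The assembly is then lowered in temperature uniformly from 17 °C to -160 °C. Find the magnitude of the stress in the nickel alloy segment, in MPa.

σ ≈ 864 MPa (tensile)

With the walls removed the bar would change length by δ_free = Σ αᵢΔT Lᵢ = 13.2×10⁻⁶×177×725 + 10.3×10⁻⁶×177×400 + 16.8×10⁻⁶×177×425 = 3.687 mm.
Since the ends are fixed, an axial force P builds up, equal in every segment, with P · Σ Lᵢ/(AᵢEᵢ) = δ_free.
The series flexibility is Σ Lᵢ/(AᵢEᵢ) = 725/(170×196×10³) + 400/(2200×108×10³) + 425/(1325×193×10³) = 2.51×10⁻⁵ mm/N.
P = 3.687 / 2.51×10⁻⁵ = 146900 N = 146.9 kN, tensile.
σ_{nickel alloy} = P / A = 146900 / 170 = 863.9 MPa.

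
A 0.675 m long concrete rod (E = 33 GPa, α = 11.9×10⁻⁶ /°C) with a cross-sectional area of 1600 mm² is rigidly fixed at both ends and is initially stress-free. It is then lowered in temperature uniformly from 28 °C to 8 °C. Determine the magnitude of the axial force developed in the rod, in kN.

The ends cannot move, so σ = EαΔT = 33×10³ × 11.9×10⁻⁶ × 20 = 7.854 MPa.
P = AEαΔT = 1600 × 33×10³ × 11.9×10⁻⁶ × 20 = 12.57 kN (tensile).

P ≈ 12.6 kN (tensile)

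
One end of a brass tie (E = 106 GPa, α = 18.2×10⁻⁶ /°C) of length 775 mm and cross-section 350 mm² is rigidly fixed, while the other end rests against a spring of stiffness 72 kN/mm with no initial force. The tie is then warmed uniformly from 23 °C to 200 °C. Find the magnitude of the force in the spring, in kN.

P ≈ 71.8 kN

If the spring were absent the tie would lengthen by αΔT L = 18.2×10⁻⁶ × 177 × 775 = 2.497 mm.
Let P be the compressive force at the spring. The tie shortens elastically by PL/(AE) and the spring compresses by P/k; together these equal δ_free.
P [ L/(AE) + 1/k ] = δ_free → P [ 775/(350×106×10³) + 1/(72×10³) ] = 2.497.
P = 2.497 / 3.478×10⁻⁵ = 71790 N.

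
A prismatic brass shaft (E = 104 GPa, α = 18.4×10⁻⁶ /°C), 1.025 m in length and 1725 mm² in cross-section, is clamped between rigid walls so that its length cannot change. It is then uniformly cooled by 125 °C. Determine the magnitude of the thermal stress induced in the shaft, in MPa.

The supports are rigid, so the total axial strain is zero. The restrained thermal strain is ε = αΔT = 18.4×10⁻⁶ × 125 = 2300×10⁻⁶.
σ = EαΔT = 104×10³ × 18.4×10⁻⁶ × 125 = 239.2 MPa (tensile; the shaft is trying to contract).

σ ≈ 239 MPa (tensile)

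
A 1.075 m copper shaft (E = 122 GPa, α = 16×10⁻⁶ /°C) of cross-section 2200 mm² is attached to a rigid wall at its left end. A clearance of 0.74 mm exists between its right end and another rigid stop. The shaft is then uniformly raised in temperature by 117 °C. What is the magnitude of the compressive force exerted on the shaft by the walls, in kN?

P ≈ 318 kN

If the wall were absent the shaft would grow by αΔT L = 16×10⁻⁶ × 117 × 1075 = 2.012 mm.
This exceeds the 0.74 mm gap, so the wall pushes back. The portion of expansion that must be recovered elastically is δ_free − gap = 2.012 − 0.74 = 1.272 mm.
Compatibility: PL/(AE) = 1.272 mm, so σ = P/A = E × (1.272/1075) = 144.4 MPa.
Force on the wall = σA = 144.4 × 2200 mm² = 317.7 kN.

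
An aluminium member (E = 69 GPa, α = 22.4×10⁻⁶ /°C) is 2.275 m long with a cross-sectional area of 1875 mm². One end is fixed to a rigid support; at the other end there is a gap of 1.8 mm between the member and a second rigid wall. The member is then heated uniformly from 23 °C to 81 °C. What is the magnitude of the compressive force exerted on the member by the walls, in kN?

Free thermal elongation = αΔT L = 22.4×10⁻⁶ × 58 × 2275 = 2.956 mm.
The gap closes (δ_free > 1.8 mm) and the wall then resists a further 2.956 − 1.8 = 1.156 mm of expansion.
Compatibility: PL/(AE) = 1.156 mm, so σ = P/A = E × (1.156/2275) = 35.05 MPa.
Force on the wall = σA = 35.05 × 1875 mm² = 65.72 kN.

P ≈ 65.7 kN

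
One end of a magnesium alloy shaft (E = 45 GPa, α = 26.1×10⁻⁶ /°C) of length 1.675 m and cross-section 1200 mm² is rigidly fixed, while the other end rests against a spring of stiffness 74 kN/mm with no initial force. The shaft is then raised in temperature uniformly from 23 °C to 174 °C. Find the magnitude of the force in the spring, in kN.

If the spring were absent the shaft would lengthen by αΔT L = 26.1×10⁻⁶ × 151 × 1675 = 6.601 mm.
With a force P in the spring, the elastic change of the shaft is PL/(AE) and that of the spring is P/k; compatibility requires their sum to equal δ_free.
So P = δ_free / [L/(AE) + 1/k] = 6.601 / [ 1675/(1200×45×10³) + 1/(74×10³) ].
P = 6.601 / 4.453×10⁻⁵ = 148200 N.

P ≈ 148 kN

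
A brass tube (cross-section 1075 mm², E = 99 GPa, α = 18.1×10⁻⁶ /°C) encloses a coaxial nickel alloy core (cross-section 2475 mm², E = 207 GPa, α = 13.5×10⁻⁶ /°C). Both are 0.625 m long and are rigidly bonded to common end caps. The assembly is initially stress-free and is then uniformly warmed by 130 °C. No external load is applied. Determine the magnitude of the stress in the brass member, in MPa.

Both members must finish at the same length. With the larger α, the brass tends to over-expand; the plates restrain it, putting the brass in compression and the nickel alloy in tension. With no external load the two internal forces are equal and opposite, magnitude P.
Equating the net (thermal + elastic) strains gives |α₁ − α₂|·ΔT = P·[1/(A₁E₁) + 1/(A₂E₂)].
|α₁ − α₂|·ΔT = 4.6×10⁻⁶ × 130 = 0.000598.
1/(A₁E₁) + 1/(A₂E₂) = 1/(1075×99×10³) + 1/(2475×207×10³) = 1.135×10⁻⁸ N⁻¹.
So P = 0.000598 / 1.135×10⁻⁸ = 52.7 kN.
σ_{brass} = P/A₁ = 52700/1075 = 49.02 MPa, compressive.

σ ≈ 49 MPa (compressive)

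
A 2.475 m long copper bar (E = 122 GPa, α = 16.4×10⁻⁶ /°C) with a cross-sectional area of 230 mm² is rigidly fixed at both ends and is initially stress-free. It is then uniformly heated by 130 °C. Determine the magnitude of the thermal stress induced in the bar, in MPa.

The supports are rigid, so the total axial strain is zero. The restrained thermal strain is ε = αΔT = 16.4×10⁻⁶ × 130 = 2132×10⁻⁶.
σ = EαΔT = 122×10³ × 16.4×10⁻⁶ × 130 = 260.1 MPa (compressive; the bar is trying to expand).

σ ≈ 260 MPa (compressive)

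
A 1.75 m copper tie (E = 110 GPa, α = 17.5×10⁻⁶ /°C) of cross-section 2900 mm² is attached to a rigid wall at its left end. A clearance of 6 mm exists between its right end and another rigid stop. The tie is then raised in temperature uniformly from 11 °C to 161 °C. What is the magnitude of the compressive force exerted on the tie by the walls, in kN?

P ≈ 0 kN

Free thermal elongation = αΔT L = 17.5×10⁻⁶ × 150 × 1750 = 4.594 mm.
Since δ_free = 4.59 mm is less than the 6 mm gap, the tie never touches the wall. No axial force develops.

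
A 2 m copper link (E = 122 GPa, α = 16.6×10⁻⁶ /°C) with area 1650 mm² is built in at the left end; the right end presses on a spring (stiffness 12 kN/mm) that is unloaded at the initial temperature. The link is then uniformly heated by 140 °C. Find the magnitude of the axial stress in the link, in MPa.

If the spring were absent the link would lengthen by αΔT L = 16.6×10⁻⁶ × 140 × 2000 = 4.648 mm.
With a force P in the spring, the elastic change of the link is PL/(AE) and that of the spring is P/k; compatibility requires their sum to equal δ_free.
So P = δ_free / [L/(AE) + 1/k] = 4.648 / [ 2000/(1650×122×10³) + 1/(12×10³) ].
P = 4.648 / 9.327×10⁻⁵ = 49830 N.
σ = P/A = 49830/1650 = 30.2 MPa.

σ ≈ 30.2 MPa (compressive)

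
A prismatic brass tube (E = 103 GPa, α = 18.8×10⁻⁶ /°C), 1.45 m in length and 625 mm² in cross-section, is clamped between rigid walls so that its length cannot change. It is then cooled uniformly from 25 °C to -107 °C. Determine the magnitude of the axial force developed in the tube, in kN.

P ≈ 160 kN (tensile)

Full restraint means ε = 0, so the stress is σ = EαΔT = 103×10³ × 18.8×10⁻⁶ × 132 = 255.6 MPa.
Then P = σA = 255.6 × 625 mm² = 159.8 kN, tensile.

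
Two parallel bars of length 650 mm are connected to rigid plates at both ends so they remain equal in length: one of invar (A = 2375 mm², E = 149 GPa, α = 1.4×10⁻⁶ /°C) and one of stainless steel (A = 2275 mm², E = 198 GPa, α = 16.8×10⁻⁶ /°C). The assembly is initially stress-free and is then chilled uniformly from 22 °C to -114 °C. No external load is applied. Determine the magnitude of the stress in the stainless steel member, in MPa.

σ ≈ 182 MPa (tensile)

Both members must finish at the same length. With the larger α, the stainless steel tends to over-contract; the plates restrain it, putting the stainless steel in tension and the invar in compression. With no external load the two internal forces are equal and opposite, magnitude P.
Equating the net (thermal + elastic) strains gives |α₁ − α₂|·ΔT = P·[1/(A₁E₁) + 1/(A₂E₂)].
|α₁ − α₂|·ΔT = 15.4×10⁻⁶ × 136 = 0.002094.
1/(A₁E₁) + 1/(A₂E₂) = 1/(2375×149×10³) + 1/(2275×198×10³) = 5.046×10⁻⁹ N⁻¹.
So P = 0.002094 / 5.046×10⁻⁹ = 415.1 kN.
σ_{stainless steel} = P/A₂ = 415100/2275 = 182.4 MPa, tensile.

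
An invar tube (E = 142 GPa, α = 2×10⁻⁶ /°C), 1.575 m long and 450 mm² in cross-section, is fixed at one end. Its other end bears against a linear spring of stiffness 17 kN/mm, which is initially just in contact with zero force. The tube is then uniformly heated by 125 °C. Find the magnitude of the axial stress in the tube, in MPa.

σ ≈ 10.5 MPa (compressive)

If the spring were absent the tube would lengthen by αΔT L = 2×10⁻⁶ × 125 × 1575 = 0.3937 mm.
With a force P in the spring, the elastic change of the tube is PL/(AE) and that of the spring is P/k; compatibility requires their sum to equal δ_free.
So P = δ_free / [L/(AE) + 1/k] = 0.3937 / [ 1575/(450×142×10³) + 1/(17×10³) ].
P = 0.3937 / 8.347×10⁻⁵ = 4717 N.
σ = P/A = 4717/450 = 10.48 MPa.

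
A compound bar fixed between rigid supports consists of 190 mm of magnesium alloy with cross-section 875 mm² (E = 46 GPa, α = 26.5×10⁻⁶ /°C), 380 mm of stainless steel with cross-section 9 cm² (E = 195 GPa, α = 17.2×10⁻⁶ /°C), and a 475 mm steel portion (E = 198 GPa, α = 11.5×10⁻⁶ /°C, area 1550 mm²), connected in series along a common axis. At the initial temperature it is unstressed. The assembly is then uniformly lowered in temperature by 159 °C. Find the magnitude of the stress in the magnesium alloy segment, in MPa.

If the supports were absent, the total length change would be Σ αᵢΔT Lᵢ = 26.5×10⁻⁶×159×190 + 17.2×10⁻⁶×159×380 + 11.5×10⁻⁶×159×475 = 2.708 mm.
The rigid supports impose zero overall length change; the single axial force P common to all segments must satisfy P Σ Lᵢ/(AᵢEᵢ) = δ_free.
Σ Lᵢ/(AᵢEᵢ) = 190/(875×46×10³) + 380/(900×195×10³) + 475/(1550×198×10³) = 8.433×10⁻⁶ mm/N.
Hence P = δ_free / Σ(L/AE) = 2.708/8.433×10⁻⁶ = 321.1 kN (tensile).
σ_{magnesium alloy} = P / A = 321100 / 875 = 367 MPa.

σ ≈ 367 MPa (tensile)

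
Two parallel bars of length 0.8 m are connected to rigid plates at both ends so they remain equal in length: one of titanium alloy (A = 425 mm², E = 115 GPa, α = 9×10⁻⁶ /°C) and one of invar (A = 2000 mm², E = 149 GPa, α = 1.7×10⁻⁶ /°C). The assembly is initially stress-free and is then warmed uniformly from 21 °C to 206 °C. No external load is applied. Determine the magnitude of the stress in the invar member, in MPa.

σ ≈ 28.4 MPa (tensile)

Both members must finish at the same length. With the larger α, the titanium alloy tends to over-expand; the plates restrain it, putting the titanium alloy in compression and the invar in tension. With no external load the two internal forces are equal and opposite, magnitude P.
Setting the final lengths equal and cancelling L: (α₁ − α₂)ΔT = P/(A₁E₁) + P/(A₂E₂).
|α₁ − α₂|·ΔT = 7.3×10⁻⁶ × 185 = 0.00135.
1/(A₁E₁) + 1/(A₂E₂) = 1/(425×115×10³) + 1/(2000×149×10³) = 2.382×10⁻⁸ N⁻¹.
So P = 0.00135 / 2.382×10⁻⁸ = 56.71 kN.
σ_{invar} = P/A₂ = 56710/2000 = 28.35 MPa, tensile.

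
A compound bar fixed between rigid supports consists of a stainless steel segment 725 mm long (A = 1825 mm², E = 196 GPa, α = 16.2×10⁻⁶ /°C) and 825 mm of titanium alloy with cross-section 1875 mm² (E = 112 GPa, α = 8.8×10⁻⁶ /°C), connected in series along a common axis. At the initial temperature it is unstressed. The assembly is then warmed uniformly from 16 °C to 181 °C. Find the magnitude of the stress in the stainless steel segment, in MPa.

Free thermal expansion of the whole bar: Σ αᵢΔT Lᵢ = 16.2×10⁻⁶×165×725 + 8.8×10⁻⁶×165×825 = 3.136 mm.
The rigid supports impose zero overall length change; the single axial force P common to all segments must satisfy P Σ Lᵢ/(AᵢEᵢ) = δ_free.
The series flexibility is Σ Lᵢ/(AᵢEᵢ) = 725/(1825×196×10³) + 825/(1875×112×10³) = 5.955×10⁻⁶ mm/N.
So P = 3.136 / 5.955×10⁻⁶ = 526.6 kN, compressive.
σ_{stainless steel} = P / A = 526600 / 1825 = 288.5 MPa.

σ ≈ 289 MPa (compressive)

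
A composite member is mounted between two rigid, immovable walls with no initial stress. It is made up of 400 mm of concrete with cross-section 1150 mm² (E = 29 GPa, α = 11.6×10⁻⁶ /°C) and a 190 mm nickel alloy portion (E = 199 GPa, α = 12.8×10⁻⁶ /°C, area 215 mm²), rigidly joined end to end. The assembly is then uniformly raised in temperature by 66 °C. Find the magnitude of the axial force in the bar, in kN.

With the walls removed the bar would change length by δ_free = Σ αᵢΔT Lᵢ = 11.6×10⁻⁶×66×400 + 12.8×10⁻⁶×66×190 = 0.4668 mm.
The rigid supports impose zero overall length change; the single axial force P common to all segments must satisfy P Σ Lᵢ/(AᵢEᵢ) = δ_free.
The series flexibility is Σ Lᵢ/(AᵢEᵢ) = 400/(1150×29×10³) + 190/(215×199×10³) = 1.643×10⁻⁵ mm/N.
P = 0.4668 / 1.643×10⁻⁵ = 28400 N = 28.4 kN, compressive.

P ≈ 28.4 kN (compressive)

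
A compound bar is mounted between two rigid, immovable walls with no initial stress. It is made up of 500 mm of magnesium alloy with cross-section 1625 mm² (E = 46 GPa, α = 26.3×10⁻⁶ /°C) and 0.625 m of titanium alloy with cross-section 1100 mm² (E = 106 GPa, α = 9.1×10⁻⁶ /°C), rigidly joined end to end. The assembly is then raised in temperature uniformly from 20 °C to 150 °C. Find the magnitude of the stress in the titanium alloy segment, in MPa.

σ ≈ 185 MPa (compressive)

Free thermal expansion of the whole bar: Σ αᵢΔT Lᵢ = 26.3×10⁻⁶×130×500 + 9.1×10⁻⁶×130×625 = 2.449 mm.
Since the ends are fixed, an axial force P builds up, equal in every segment, with P · Σ Lᵢ/(AᵢEᵢ) = δ_free.
The series flexibility is Σ Lᵢ/(AᵢEᵢ) = 500/(1625×46×10³) + 625/(1100×106×10³) = 1.205×10⁻⁵ mm/N.
Hence P = δ_free / Σ(L/AE) = 2.449/1.205×10⁻⁵ = 203.2 kN (compressive).
σ_{titanium alloy} = P / A = 203200 / 1100 = 184.8 MPa.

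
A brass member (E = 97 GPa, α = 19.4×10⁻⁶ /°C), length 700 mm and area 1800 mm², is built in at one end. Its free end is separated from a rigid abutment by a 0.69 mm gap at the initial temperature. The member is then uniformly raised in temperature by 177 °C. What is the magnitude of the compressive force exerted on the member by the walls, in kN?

Free thermal elongation = αΔT L = 19.4×10⁻⁶ × 177 × 700 = 2.404 mm.
After closing the 0.69 mm clearance, 2.404 − 0.69 = 1.714 mm of expansion remains to be suppressed by the wall.
Compatibility: PL/(AE) = 1.714 mm, so σ = P/A = E × (1.714/700) = 237.5 MPa.
Force on the wall = σA = 237.5 × 1800 mm² = 427.4 kN.

P ≈ 427 kN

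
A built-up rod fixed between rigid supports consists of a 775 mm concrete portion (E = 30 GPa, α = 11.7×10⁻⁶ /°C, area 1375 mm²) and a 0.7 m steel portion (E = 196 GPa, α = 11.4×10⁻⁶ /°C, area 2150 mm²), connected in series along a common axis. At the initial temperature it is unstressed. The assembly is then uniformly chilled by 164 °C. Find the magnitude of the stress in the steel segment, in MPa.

σ ≈ 63.6 MPa (tensile)

With the walls removed the bar would change length by δ_free = Σ αᵢΔT Lᵢ = 11.7×10⁻⁶×164×775 + 11.4×10⁻⁶×164×700 = 2.796 mm.
Since the ends are fixed, an axial force P builds up, equal in every segment, with P · Σ Lᵢ/(AᵢEᵢ) = δ_free.
Σ Lᵢ/(AᵢEᵢ) = 775/(1375×30×10³) + 700/(2150×196×10³) = 2.045×10⁻⁵ mm/N.
So P = 2.796 / 2.045×10⁻⁵ = 136.7 kN, tensile.
σ_{steel} = P / A = 136700 / 2150 = 63.59 MPa.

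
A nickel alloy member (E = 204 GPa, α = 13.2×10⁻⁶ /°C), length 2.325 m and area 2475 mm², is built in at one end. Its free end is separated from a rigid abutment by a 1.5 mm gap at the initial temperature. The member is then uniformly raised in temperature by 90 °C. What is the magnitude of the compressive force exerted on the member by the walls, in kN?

Unrestrained expansion: δ_free = αΔT L = 13.2×10⁻⁶ × 90 × 2325 = 2.762 mm.
The gap closes (δ_free > 1.5 mm) and the wall then resists a further 2.762 − 1.5 = 1.262 mm of expansion.
That suppressed elongation corresponds to σ = E·Δ/L = 204×10³ × 1.262/2325 = 110.7 MPa.
P = σA = 110.7 × 2475 = 274.1 kN.

P ≈ 274 kN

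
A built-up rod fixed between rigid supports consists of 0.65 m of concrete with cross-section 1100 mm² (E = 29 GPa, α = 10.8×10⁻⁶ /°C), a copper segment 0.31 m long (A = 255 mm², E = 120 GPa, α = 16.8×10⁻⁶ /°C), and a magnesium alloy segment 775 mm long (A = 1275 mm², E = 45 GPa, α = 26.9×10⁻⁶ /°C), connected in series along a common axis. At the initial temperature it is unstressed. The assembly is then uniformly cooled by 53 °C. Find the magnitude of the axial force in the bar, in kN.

With the walls removed the bar would change length by δ_free = Σ αᵢΔT Lᵢ = 10.8×10⁻⁶×53×650 + 16.8×10⁻⁶×53×310 + 26.9×10⁻⁶×53×775 = 1.753 mm.
The rigid supports impose zero overall length change; the single axial force P common to all segments must satisfy P Σ Lᵢ/(AᵢEᵢ) = δ_free.
Σ Lᵢ/(AᵢEᵢ) = 650/(1100×29×10³) + 310/(255×120×10³) + 775/(1275×45×10³) = 4.401×10⁻⁵ mm/N.
Hence P = δ_free / Σ(L/AE) = 1.753/4.401×10⁻⁵ = 39.83 kN (tensile).

P ≈ 39.8 kN (tensile)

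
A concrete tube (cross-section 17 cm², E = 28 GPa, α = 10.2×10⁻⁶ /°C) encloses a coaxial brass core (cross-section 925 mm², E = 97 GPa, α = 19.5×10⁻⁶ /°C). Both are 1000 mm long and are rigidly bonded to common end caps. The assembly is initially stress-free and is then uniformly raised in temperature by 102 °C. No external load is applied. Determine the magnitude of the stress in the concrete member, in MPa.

σ ≈ 17.4 MPa (tensile)

Both members must finish at the same length. With the larger α, the brass tends to over-expand; the plates restrain it, putting the brass in compression and the concrete in tension. With no external load the two internal forces are equal and opposite, magnitude P.
Equating the net (thermal + elastic) strains gives |α₁ − α₂|·ΔT = P·[1/(A₁E₁) + 1/(A₂E₂)].
|α₁ − α₂|·ΔT = 9.3×10⁻⁶ × 102 = 0.0009486.
1/(A₁E₁) + 1/(A₂E₂) = 1/(1700×28×10³) + 1/(925×97×10³) = 3.215×10⁻⁸ N⁻¹.
P = 0.0009486 / 3.215×10⁻⁸ = 29500 N = 29.5 kN.
σ_{concrete} = P/A₁ = 29500/1700 = 17.35 MPa, tensile.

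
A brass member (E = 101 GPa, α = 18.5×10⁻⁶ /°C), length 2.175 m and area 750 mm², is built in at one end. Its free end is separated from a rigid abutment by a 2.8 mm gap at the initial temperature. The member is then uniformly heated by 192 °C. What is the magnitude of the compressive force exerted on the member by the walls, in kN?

P ≈ 172 kN

Free thermal elongation = αΔT L = 18.5×10⁻⁶ × 192 × 2175 = 7.726 mm.
This exceeds the 2.8 mm gap, so the wall pushes back. The portion of expansion that must be recovered elastically is δ_free − gap = 7.726 − 2.8 = 4.926 mm.
Compatibility: PL/(AE) = 4.926 mm, so σ = P/A = E × (4.926/2175) = 228.7 MPa.
Force on the wall = σA = 228.7 × 750 mm² = 171.5 kN.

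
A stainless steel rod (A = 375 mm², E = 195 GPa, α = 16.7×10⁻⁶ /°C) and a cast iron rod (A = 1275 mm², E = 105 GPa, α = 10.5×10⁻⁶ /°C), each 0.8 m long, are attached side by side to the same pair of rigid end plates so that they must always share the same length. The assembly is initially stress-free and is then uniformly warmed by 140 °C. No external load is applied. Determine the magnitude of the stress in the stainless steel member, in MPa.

σ ≈ 109 MPa (compressive)

The stainless steel has the larger α, so on heating it would change length more than the cast iron if both were free. The rigid plates force a common final length, so the stainless steel is put into compression and the cast iron into tension, with equal and opposite forces P (no external load).
Compatibility of the two members (thermal + elastic change equal): (α₁ − α₂)ΔT = P·[1/(A₁E₁) + 1/(A₂E₂)].
|α₁ − α₂|·ΔT = 6.2×10⁻⁶ × 140 = 0.000868.
1/(A₁E₁) + 1/(A₂E₂) = 1/(375×195×10³) + 1/(1275×105×10³) = 2.114×10⁻⁸ N⁻¹.
P = 0.000868 / 2.114×10⁻⁸ = 41050 N = 41.05 kN.
σ_{stainless steel} = P/A₁ = 41050/375 = 109.5 MPa, compressive.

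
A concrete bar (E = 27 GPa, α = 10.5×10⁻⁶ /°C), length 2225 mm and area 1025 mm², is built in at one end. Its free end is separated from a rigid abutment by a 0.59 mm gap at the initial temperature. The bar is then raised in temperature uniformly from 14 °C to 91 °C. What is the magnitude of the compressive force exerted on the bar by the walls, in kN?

P ≈ 15 kN

Free thermal elongation = αΔT L = 10.5×10⁻⁶ × 77 × 2225 = 1.799 mm.
This exceeds the 0.59 mm gap, so the wall pushes back. The portion of expansion that must be recovered elastically is δ_free − gap = 1.799 − 0.59 = 1.209 mm.
Compatibility: PL/(AE) = 1.209 mm, so σ = P/A = E × (1.209/2225) = 14.67 MPa.
Force on the wall = σA = 14.67 × 1025 mm² = 15.04 kN.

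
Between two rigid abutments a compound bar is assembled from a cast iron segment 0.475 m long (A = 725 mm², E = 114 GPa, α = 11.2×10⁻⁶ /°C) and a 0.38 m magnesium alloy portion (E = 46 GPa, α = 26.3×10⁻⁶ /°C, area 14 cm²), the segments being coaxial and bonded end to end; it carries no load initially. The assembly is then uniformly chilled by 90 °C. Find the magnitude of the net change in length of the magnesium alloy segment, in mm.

|ΔL| ≈ 0.201 mm

With the walls removed the bar would change length by δ_free = Σ αᵢΔT Lᵢ = 11.2×10⁻⁶×90×475 + 26.3×10⁻⁶×90×380 = 1.378 mm.
The walls prevent any net length change, so an axial force P (same in every segment) develops. Compatibility: P · Σ Lᵢ/(AᵢEᵢ) = δ_free.
Σ Lᵢ/(AᵢEᵢ) = 475/(725×114×10³) + 380/(1400×46×10³) = 1.165×10⁻⁵ mm/N.
So P = 1.378 / 1.165×10⁻⁵ = 118.3 kN, tensile.
For the magnesium alloy segment, free thermal change = 26.3×10⁻⁶×90×380 = 0.8995 mm and elastic change from P = 118300×380/(1400×46×10³) = 0.6982 mm; these oppose, so the net change is 0.201 mm (segment shortens).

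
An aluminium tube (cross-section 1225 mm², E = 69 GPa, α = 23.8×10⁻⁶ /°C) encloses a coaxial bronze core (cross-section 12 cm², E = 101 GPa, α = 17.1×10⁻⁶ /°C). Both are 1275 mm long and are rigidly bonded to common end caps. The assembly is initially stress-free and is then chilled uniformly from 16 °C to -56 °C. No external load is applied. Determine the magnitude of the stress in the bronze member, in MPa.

The aluminium has the larger α, so on cooling it would change length more than the bronze if both were free. The rigid plates force a common final length, so the aluminium is put into tension and the bronze into compression, with equal and opposite forces P (no external load).
Setting the final lengths equal and cancelling L: (α₁ − α₂)ΔT = P/(A₁E₁) + P/(A₂E₂).
|α₁ − α₂|·ΔT = 6.7×10⁻⁶ × 72 = 0.0004824.
1/(A₁E₁) + 1/(A₂E₂) = 1/(1225×69×10³) + 1/(1200×101×10³) = 2.008×10⁻⁸ N⁻¹.
So P = 0.0004824 / 2.008×10⁻⁸ = 24.02 kN.
σ_{bronze} = P/A₂ = 24020/1200 = 20.02 MPa, compressive.

σ ≈ 20 MPa (compressive)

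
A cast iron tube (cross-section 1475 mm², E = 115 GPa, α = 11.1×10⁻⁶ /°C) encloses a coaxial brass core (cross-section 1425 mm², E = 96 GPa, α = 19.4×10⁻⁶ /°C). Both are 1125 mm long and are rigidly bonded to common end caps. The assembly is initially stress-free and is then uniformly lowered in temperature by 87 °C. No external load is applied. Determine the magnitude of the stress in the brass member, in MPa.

Equilibrium of a rigid end plate with no external load gives equal and opposite internal forces ±P in the two members. Since α_{brass} > α_{cast iron}, cooling drives the brass into tension and the cast iron into compression.
Setting the final lengths equal and cancelling L: (α₁ − α₂)ΔT = P/(A₁E₁) + P/(A₂E₂).
|α₁ − α₂|·ΔT = 8.3×10⁻⁶ × 87 = 0.0007221.
1/(A₁E₁) + 1/(A₂E₂) = 1/(1475×115×10³) + 1/(1425×96×10³) = 1.321×10⁻⁸ N⁻¹.
P = 0.0007221 / 1.321×10⁻⁸ = 54680 N = 54.68 kN.
σ_{brass} = P/A₂ = 54680/1425 = 38.37 MPa, tensile.

σ ≈ 38.4 MPa (tensile)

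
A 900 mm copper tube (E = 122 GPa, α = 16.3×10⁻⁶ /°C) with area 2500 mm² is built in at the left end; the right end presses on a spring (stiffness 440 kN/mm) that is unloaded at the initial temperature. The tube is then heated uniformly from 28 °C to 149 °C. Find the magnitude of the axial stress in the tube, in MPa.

Free thermal expansion: δ_free = αΔT L = 16.3×10⁻⁶ × 121 × 900 = 1.775 mm.
With a force P in the spring, the elastic change of the tube is PL/(AE) and that of the spring is P/k; compatibility requires their sum to equal δ_free.
So P = δ_free / [L/(AE) + 1/k] = 1.775 / [ 900/(2500×122×10³) + 1/(440×10³) ].
P = 1.775 / 5.224×10⁻⁶ = 339800 N.
σ = P/A = 339800/2500 = 135.9 MPa.

σ ≈ 136 MPa (compressive)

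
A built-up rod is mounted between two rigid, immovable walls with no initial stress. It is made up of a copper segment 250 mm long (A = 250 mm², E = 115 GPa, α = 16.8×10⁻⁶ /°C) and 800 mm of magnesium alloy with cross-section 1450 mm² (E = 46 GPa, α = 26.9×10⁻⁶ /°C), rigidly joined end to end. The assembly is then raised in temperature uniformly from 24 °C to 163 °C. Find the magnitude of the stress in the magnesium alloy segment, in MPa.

If the supports were absent, the total length change would be Σ αᵢΔT Lᵢ = 16.8×10⁻⁶×139×250 + 26.9×10⁻⁶×139×800 = 3.575 mm.
The rigid supports impose zero overall length change; the single axial force P common to all segments must satisfy P Σ Lᵢ/(AᵢEᵢ) = δ_free.
Σ Lᵢ/(AᵢEᵢ) = 250/(250×115×10³) + 800/(1450×46×10³) = 2.069×10⁻⁵ mm/N.
Hence P = δ_free / Σ(L/AE) = 3.575/2.069×10⁻⁵ = 172.8 kN (compressive).
σ_{magnesium alloy} = P / A = 172800 / 1450 = 119.2 MPa.

σ ≈ 119 MPa (compressive)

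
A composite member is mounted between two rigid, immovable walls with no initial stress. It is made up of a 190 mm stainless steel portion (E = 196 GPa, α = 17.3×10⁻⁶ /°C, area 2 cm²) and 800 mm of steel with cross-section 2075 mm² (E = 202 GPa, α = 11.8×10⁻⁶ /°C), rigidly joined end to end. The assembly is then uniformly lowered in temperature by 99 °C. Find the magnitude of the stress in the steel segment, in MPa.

σ ≈ 89.9 MPa (tensile)

With the walls removed the bar would change length by δ_free = Σ αᵢΔT Lᵢ = 17.3×10⁻⁶×99×190 + 11.8×10⁻⁶×99×800 = 1.26 mm.
The walls prevent any net length change, so an axial force P (same in every segment) develops. Compatibility: P · Σ Lᵢ/(AᵢEᵢ) = δ_free.
Σ Lᵢ/(AᵢEᵢ) = 190/(200×196×10³) + 800/(2075×202×10³) = 6.756×10⁻⁶ mm/N.
So P = 1.26 / 6.756×10⁻⁶ = 186.5 kN, tensile.
σ_{steel} = P / A = 186500 / 2075 = 89.88 MPa.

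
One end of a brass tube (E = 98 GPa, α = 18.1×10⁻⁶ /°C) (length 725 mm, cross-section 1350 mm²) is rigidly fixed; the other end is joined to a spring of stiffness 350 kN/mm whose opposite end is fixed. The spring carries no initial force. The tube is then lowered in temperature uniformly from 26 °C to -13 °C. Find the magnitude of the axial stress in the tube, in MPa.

If the spring were absent the tube would shorten by αΔT L = 18.1×10⁻⁶ × 39 × 725 = 0.5118 mm.
Let P be the tensile force in the spring. The tube extends elastically by PL/(AE) and the spring stretches by P/k; together these equal δ_free.
So P = δ_free / [L/(AE) + 1/k] = 0.5118 / [ 725/(1350×98×10³) + 1/(350×10³) ].
P = 0.5118 / 8.337×10⁻⁶ = 61390 N.
σ = P/A = 61390/1350 = 45.47 MPa.

σ ≈ 45.5 MPa (tensile)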